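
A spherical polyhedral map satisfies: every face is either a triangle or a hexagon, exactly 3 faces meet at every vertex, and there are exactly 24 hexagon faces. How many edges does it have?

Let x be the number of triangles; then F = 24 + x.
Edge–face incidences: 2E = 6·24 + 3·x = 144 + 3x.
Every vertex has degree 3, so 3V = 2E.
Euler: V − E + F = 2 ⇒ (2E)/3 − E + (24 + x) = 2.
Multiply by 6: 2·(2E) − 3·(2E) + 6·(24 + x) = 12, i.e. 144 + 6x − (144 + 3x) = 12.
Collecting terms: 3x = 12, so x = 4.
Then 2E = 144 + 3·4 = 156, so E = 78, V = 2E/3 = 52, F = 24 + 4 = 28.

78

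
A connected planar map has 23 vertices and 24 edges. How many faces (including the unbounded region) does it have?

Euler's formula for a connected plane graph: V − E + F = 2, so F = 2 − 23 + 24 = 3.

3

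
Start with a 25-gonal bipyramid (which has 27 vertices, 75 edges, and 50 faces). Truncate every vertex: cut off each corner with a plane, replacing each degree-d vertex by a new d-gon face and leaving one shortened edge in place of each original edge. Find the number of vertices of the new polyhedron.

150

Truncation replaces each original edge-end by a new vertex, so V′ = 2E = 150.
Each original edge survives, and each old vertex of degree d contributes d new edges; summing degrees gives Σd = 2E, so E′ = E + 2E = 3E = 225.
Each original face survives and each original vertex becomes one new face: F′ = F + V = 77.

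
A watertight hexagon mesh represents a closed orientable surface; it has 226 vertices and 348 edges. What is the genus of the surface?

4

Every face is a hexagon and each edge borders two faces, so 6F = 2·348, giving F = 116.
χ = V − E + F = 226 − 348 + 116 = -6.
For a closed orientable surface χ = 2 − 2g, so g = (2 − (-6))/2 = 4.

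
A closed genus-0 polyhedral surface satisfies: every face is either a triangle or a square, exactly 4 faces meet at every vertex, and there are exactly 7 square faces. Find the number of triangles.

8

Let x be the number of triangles; then F = 7 + x.
Edge–face incidences: 2E = 4·7 + 3·x = 28 + 3x.
Every vertex has degree 4, so 4V = 2E.
Euler: V − E + F = 2 ⇒ (2E)/4 − E + (7 + x) = 2.
Multiply by 8: 2·(2E) − 4·(2E) + 8·(7 + x) = 16, i.e. 56 + 8x − 2·(28 + 3x) = 16.
Collecting terms: 2x = 16, so x = 8.
Then 2E = 28 + 3·8 = 52, so E = 26, V = 2E/4 = 13, F = 7 + 8 = 15.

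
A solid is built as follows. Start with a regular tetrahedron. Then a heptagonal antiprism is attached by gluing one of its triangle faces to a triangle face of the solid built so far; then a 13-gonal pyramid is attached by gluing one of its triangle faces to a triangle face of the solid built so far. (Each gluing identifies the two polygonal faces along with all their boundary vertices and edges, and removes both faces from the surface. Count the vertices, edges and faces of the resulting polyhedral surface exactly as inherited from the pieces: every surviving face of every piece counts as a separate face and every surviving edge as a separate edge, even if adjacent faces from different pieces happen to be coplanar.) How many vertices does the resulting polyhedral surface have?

A regular tetrahedron: V=4, E=6, F=4.
Attach a heptagonal antiprism (V=14, E=28, F=16) along a 3-gon: merge 3 vertices and 3 edges, delete both glued faces → V=15, E=31, F=18.
Attach a 13-gonal pyramid (V=14, E=26, F=14) along a 3-gon: merge 3 vertices and 3 edges, delete both glued faces → V=26, E=54, F=30.
Check: V − E + F = 26 − 54 + 30 = 2.

26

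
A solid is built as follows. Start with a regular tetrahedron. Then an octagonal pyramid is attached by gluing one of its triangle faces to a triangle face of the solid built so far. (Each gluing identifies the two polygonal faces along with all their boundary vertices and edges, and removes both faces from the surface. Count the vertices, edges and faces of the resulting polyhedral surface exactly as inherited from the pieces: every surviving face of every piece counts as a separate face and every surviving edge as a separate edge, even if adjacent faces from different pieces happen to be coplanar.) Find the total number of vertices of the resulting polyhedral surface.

10

A regular tetrahedron: V=4, E=6, F=4.
Attach an octagonal pyramid (V=9, E=16, F=9) along a 3-gon: merge 3 vertices and 3 edges, delete both glued faces → V=10, E=19, F=11.
Check: V − E + F = 10 − 19 + 11 = 2.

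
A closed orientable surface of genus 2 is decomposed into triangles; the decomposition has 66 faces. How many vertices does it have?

χ = 2 − 2·2 = -2, and every face is a triangle so 3F = 2E.
E = 3·66/2 = 99. Then V = -2 + E − F = -2 + 99 − 66 = 31.

31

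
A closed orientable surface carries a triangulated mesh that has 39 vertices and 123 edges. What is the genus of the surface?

Every face is a triangle and each edge borders two faces, so 3F = 2·123, giving F = 82.
χ = V − E + F = 39 − 123 + 82 = -2.
For a closed orientable surface χ = 2 − 2g, so g = (2 − (-2))/2 = 2.

2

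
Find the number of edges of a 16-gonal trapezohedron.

The n-trapezohedron (dual of the n-antiprism) has V = 2·16 + 2 = 34, E = 4·16 = 64, F = 2·16 = 32.

64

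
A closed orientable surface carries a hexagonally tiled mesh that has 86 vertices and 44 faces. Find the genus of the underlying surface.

2

Every face is a hexagon, so 2E = 6·44 = 264, giving E = 132.
χ = V − E + F = 86 − 132 + 44 = -2.
For a closed orientable surface χ = 2 − 2g, so g = (2 − (-2))/2 = 2.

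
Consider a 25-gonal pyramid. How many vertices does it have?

26

A pyramid on an n-gon base has one n-gon and n triangles: V = 25 + 1 = 26, E = 2·25 = 50, F = 25 + 1 = 26.
Check: V − E + F = 26 − 50 + 26 = 2.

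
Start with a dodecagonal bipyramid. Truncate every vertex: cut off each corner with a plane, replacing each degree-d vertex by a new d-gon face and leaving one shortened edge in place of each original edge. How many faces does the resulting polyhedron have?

38

The base solid has V = 14, E = 36, F = 24.
Truncation replaces each original edge-end by a new vertex, so V′ = 2E = 72.
Each original edge survives, and each old vertex of degree d contributes d new edges; summing degrees gives Σd = 2E, so E′ = E + 2E = 3E = 108.
Each original face survives and each original vertex becomes one new face: F′ = F + V = 38.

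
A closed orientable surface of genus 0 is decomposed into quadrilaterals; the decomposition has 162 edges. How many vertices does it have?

83

χ = 2 − 2·0 = 2, and every face is a square so 4F = 2E.
F = 2E/4 = 81. Then V = 2 + E − F = 2 + 162 − 81 = 83.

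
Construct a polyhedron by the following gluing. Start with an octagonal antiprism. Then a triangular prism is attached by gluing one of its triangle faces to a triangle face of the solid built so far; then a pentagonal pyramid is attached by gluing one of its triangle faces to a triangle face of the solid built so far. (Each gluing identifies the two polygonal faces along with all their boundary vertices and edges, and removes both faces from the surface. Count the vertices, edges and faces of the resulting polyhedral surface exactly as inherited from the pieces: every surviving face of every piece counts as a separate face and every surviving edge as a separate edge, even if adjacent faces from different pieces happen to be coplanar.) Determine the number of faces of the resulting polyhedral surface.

25

An octagonal antiprism: V=16, E=32, F=18.
Attach a triangular prism (V=6, E=9, F=5) along a 3-gon: merge 3 vertices and 3 edges, delete both glued faces → V=19, E=38, F=21.
Attach a pentagonal pyramid (V=6, E=10, F=6) along a 3-gon: merge 3 vertices and 3 edges, delete both glued faces → V=22, E=45, F=25.
Check: V − E + F = 22 − 45 + 25 = 2.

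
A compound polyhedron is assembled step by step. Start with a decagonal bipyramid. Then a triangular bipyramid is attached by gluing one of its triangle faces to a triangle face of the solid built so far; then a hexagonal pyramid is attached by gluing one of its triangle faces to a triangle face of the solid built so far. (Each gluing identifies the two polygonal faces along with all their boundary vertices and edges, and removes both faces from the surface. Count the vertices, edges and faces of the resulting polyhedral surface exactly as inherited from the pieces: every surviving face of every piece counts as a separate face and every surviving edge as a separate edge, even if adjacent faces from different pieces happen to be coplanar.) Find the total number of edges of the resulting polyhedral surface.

45

A decagonal bipyramid: V=12, E=30, F=20.
Attach a triangular bipyramid (V=5, E=9, F=6) along a 3-gon: merge 3 vertices and 3 edges, delete both glued faces → V=14, E=36, F=24.
Attach a hexagonal pyramid (V=7, E=12, F=7) along a 3-gon: merge 3 vertices and 3 edges, delete both glued faces → V=18, E=45, F=29.
Check: V − E + F = 18 − 45 + 29 = 2.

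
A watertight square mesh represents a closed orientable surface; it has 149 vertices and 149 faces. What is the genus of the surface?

1

Every face is a square, so 2E = 4·149 = 596, giving E = 298.
χ = V − E + F = 149 − 298 + 149 = 0.
For a closed orientable surface χ = 2 − 2g, so g = (2 − (0))/2 = 1.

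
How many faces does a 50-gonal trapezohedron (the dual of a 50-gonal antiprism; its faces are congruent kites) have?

The n-trapezohedron (dual of the n-antiprism) has V = 2·50 + 2 = 102, E = 4·50 = 200, F = 2·50 = 100.

100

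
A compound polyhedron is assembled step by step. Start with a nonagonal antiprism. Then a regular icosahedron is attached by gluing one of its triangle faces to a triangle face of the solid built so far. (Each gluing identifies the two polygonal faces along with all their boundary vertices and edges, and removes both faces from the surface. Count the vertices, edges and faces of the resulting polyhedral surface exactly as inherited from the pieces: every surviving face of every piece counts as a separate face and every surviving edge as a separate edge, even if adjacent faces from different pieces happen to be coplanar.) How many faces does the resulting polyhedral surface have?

A nonagonal antiprism: V=18, E=36, F=20.
Attach a regular icosahedron (V=12, E=30, F=20) along a 3-gon: merge 3 vertices and 3 edges, delete both glued faces → V=27, E=63, F=38.
Check: V − E + F = 27 − 63 + 38 = 2.

38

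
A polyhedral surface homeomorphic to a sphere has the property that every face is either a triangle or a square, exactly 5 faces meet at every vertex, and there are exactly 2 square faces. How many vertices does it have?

Let x be the number of triangles; then F = 2 + x.
Edge–face incidences: 2E = 4·2 + 3·x = 8 + 3x.
Every vertex has degree 5, so 5V = 2E.
Euler: V − E + F = 2 ⇒ (2E)/5 − E + (2 + x) = 2.
Multiply by 10: 2·(2E) − 5·(2E) + 10·(2 + x) = 20, i.e. 20 + 10x − 3·(8 + 3x) = 20.
Collecting terms: x − 4 = 20, so x = 24.
Then 2E = 8 + 3·24 = 80, so E = 40, V = 2E/5 = 16, F = 2 + 24 = 26.

16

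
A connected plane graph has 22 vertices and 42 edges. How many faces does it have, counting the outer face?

Euler's formula for a connected plane graph: V − E + F = 2, so F = 2 − 22 + 42 = 22.

22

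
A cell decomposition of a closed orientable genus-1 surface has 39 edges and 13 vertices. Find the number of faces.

26

For a closed orientable surface of genus 1, χ = 2 − 2·1 = 0.
F = 0 − V + E = 0 − 13 + 39 = 26.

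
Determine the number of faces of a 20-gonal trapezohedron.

The n-trapezohedron (dual of the n-antiprism) has V = 2·20 + 2 = 42, E = 4·20 = 80, F = 2·20 = 40.
Check: V − E + F = 42 − 80 + 40 = 2.

40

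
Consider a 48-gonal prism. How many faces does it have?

50

A prism on an n-gon has two n-gon bases and n rectangular sides: V = 2·48 = 96, E = 3·48 = 144, F = 48 + 2 = 50.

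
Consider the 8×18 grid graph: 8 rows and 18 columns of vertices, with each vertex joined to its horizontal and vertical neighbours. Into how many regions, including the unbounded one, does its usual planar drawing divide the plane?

The grid has V = 8·18 = 144 vertices and E = 8·17 + 18·7 = 262 edges.
F = 2 − V + E = 2 − 144 + 262 = 120.

120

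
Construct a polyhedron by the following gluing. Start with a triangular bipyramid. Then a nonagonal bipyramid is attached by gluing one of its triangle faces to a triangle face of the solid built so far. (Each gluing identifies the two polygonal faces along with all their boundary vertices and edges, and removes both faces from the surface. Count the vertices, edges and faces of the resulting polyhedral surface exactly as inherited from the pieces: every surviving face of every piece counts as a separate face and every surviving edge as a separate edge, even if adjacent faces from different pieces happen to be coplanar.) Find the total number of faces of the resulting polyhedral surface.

A triangular bipyramid: V=5, E=9, F=6.
Attach a nonagonal bipyramid (V=11, E=27, F=18) along a 3-gon: merge 3 vertices and 3 edges, delete both glued faces → V=13, E=33, F=22.
Check: V − E + F = 13 − 33 + 22 = 2.

22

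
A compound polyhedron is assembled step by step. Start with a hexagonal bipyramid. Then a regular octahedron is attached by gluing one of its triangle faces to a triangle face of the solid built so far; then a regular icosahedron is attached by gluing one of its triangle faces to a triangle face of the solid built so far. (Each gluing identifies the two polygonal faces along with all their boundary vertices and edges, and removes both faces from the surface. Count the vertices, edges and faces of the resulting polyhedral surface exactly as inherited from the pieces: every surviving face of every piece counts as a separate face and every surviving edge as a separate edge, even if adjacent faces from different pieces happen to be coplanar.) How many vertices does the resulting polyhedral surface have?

20

A hexagonal bipyramid: V=8, E=18, F=12.
Attach a regular octahedron (V=6, E=12, F=8) along a 3-gon: merge 3 vertices and 3 edges, delete both glued faces → V=11, E=27, F=18.
Attach a regular icosahedron (V=12, E=30, F=20) along a 3-gon: merge 3 vertices and 3 edges, delete both glued faces → V=20, E=54, F=36.
Check: V − E + F = 20 − 54 + 36 = 2.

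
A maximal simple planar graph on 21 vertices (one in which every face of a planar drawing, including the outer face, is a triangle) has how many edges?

57

In a plane triangulation 3F = 2E and V − E + F = 2, so E = 3V − 6 = 3·21 − 6 = 57.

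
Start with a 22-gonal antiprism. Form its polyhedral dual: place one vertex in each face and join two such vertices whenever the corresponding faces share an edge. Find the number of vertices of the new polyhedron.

The base solid has V = 44, E = 88, F = 46.
The dual swaps V and F and preserves E: V′ = F = 46, E′ = E = 88, F′ = V = 44.

46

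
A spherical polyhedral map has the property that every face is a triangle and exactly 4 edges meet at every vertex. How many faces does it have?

8

Each face has 3 edges and each edge borders two faces, so 2E = 3F.
Each vertex has degree 4, so 4V = 2E and hence V = 3F/4.
Euler: V − E + F = 2 ⇒ (3F/4) − (3F/2) + F = 2.
Multiply by 8: (6 − 12 + 8)F = 16, i.e. 2F = 16.
So F = 8, E = 3·8/2 = 12, V = 3·8/4 = 6.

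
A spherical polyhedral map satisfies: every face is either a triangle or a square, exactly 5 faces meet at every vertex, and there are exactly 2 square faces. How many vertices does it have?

Let x be the number of triangles; then F = 2 + x.
Edge–face incidences: 2E = 4·2 + 3·x = 8 + 3x.
Every vertex has degree 5, so 5V = 2E.
Euler: V − E + F = 2 ⇒ (2E)/5 − E + (2 + x) = 2.
Multiply by 10: 2·(2E) − 5·(2E) + 10·(2 + x) = 20, i.e. 20 + 10x − 3·(8 + 3x) = 20.
Collecting terms: x − 4 = 20, so x = 24.
Then 2E = 8 + 3·24 = 80, so E = 40, V = 2E/5 = 16, F = 2 + 24 = 26.

16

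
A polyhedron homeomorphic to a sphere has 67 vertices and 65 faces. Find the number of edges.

Here V − E + F = 2.
E = V + F − (2) = 67 + 65 − (2) = 130.

130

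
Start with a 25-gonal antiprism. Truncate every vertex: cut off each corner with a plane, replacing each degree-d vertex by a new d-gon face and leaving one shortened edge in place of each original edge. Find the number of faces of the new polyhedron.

102

The base solid has V = 50, E = 100, F = 52.
Truncation replaces each original edge-end by a new vertex, so V′ = 2E = 200.
Each original edge survives, and each old vertex of degree d contributes d new edges; summing degrees gives Σd = 2E, so E′ = E + 2E = 3E = 300.
Each original face survives and each original vertex becomes one new face: F′ = F + V = 102.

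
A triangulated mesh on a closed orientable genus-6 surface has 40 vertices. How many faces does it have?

100

χ = 2 − 2·6 = -10, and every face is a triangle so 3F = 2E.
V − E + F = -10 with E = 3F/2 gives 40 − (3/2 − 1)·F = -10, so F = 100 and E = 150.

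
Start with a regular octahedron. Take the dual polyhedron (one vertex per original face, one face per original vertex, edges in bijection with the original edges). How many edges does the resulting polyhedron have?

12

The base solid has V = 6, E = 12, F = 8.
The dual swaps V and F and preserves E: V′ = F = 8, E′ = E = 12, F′ = V = 6.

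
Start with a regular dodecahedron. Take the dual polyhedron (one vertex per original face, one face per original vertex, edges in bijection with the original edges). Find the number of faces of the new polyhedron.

20

The base solid has V = 20, E = 30, F = 12.
The dual swaps V and F and preserves E: V′ = F = 12, E′ = E = 30, F′ = V = 20.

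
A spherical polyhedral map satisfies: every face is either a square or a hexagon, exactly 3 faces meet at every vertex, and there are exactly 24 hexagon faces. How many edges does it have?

84

Let x be the number of squares; then F = 24 + x.
Edge–face incidences: 2E = 6·24 + 4·x = 144 + 4x.
Every vertex has degree 3, so 3V = 2E.
Euler: V − E + F = 2 ⇒ (2E)/3 − E + (24 + x) = 2.
Multiply by 6: 2·(2E) − 3·(2E) + 6·(24 + x) = 12, i.e. 144 + 6x − (144 + 4x) = 12.
Collecting terms: 2x = 12, so x = 6.
Then 2E = 144 + 4·6 = 168, so E = 84, V = 2E/3 = 56, F = 24 + 6 = 30.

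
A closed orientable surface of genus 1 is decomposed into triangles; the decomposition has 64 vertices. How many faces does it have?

χ = 2 − 2·1 = 0, and every face is a triangle so 3F = 2E.
V − E + F = 0 with E = 3F/2 gives 64 − (3/2 − 1)·F = 0, so F = 128 and E = 192.

128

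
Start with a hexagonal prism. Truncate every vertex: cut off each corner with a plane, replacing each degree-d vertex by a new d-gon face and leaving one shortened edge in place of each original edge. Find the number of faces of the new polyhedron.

The base solid has V = 12, E = 18, F = 8.
Truncation replaces each original edge-end by a new vertex, so V′ = 2E = 36.
Each original edge survives, and each old vertex of degree d contributes d new edges; summing degrees gives Σd = 2E, so E′ = E + 2E = 3E = 54.
Each original face survives and each original vertex becomes one new face: F′ = F + V = 20.

20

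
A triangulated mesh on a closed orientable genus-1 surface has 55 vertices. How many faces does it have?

110

χ = 2 − 2·1 = 0, and every face is a triangle so 3F = 2E.
V − E + F = 0 with E = 3F/2 gives 55 − (3/2 − 1)·F = 0, so F = 110 and E = 165.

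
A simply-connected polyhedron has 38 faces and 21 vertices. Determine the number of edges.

Here V − E + F = 2.
E = V + F − (2) = 21 + 38 − (2) = 57.

57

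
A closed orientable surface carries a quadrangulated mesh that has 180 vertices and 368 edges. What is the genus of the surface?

3

Every face is a square and each edge borders two faces, so 4F = 2·368, giving F = 184.
χ = V − E + F = 180 − 368 + 184 = -4.
For a closed orientable surface χ = 2 − 2g, so g = (2 − (-4))/2 = 3.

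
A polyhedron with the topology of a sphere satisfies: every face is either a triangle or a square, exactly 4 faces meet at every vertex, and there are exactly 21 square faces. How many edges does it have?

54

Let x be the number of triangles; then F = 21 + x.
Edge–face incidences: 2E = 4·21 + 3·x = 84 + 3x.
Every vertex has degree 4, so 4V = 2E.
Euler: V − E + F = 2 ⇒ (2E)/4 − E + (21 + x) = 2.
Multiply by 8: 2·(2E) − 4·(2E) + 8·(21 + x) = 16, i.e. 168 + 8x − 2·(84 + 3x) = 16.
Collecting terms: 2x = 16, so x = 8.
Then 2E = 84 + 3·8 = 108, so E = 54, V = 2E/4 = 27, F = 21 + 8 = 29.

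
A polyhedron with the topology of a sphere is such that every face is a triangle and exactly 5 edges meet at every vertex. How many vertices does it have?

Each face has 3 edges and each edge borders two faces, so 2E = 3F.
Each vertex has degree 5, so 5V = 2E and hence V = 3F/5.
Euler: V − E + F = 2 ⇒ (3F/5) − (3F/2) + F = 2.
Multiply by 10: (6 − 15 + 10)F = 20, i.e. 1F = 20.
So F = 20, E = 3·20/2 = 30, V = 3·20/5 = 12.

12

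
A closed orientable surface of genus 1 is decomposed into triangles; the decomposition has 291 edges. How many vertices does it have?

97

χ = 2 − 2·1 = 0, and every face is a triangle so 3F = 2E.
F = 2E/3 = 194. Then V = 0 + E − F = 0 + 291 − 194 = 97.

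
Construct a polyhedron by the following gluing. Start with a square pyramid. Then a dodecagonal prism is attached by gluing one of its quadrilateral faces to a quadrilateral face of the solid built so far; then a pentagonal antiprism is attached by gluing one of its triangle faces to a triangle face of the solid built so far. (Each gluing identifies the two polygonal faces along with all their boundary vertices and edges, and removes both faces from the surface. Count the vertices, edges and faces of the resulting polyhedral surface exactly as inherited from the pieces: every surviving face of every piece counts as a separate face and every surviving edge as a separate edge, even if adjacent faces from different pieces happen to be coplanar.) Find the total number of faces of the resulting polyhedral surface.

27

A square pyramid: V=5, E=8, F=5.
Attach a dodecagonal prism (V=24, E=36, F=14) along a 4-gon: merge 4 vertices and 4 edges, delete both glued faces → V=25, E=40, F=17.
Attach a pentagonal antiprism (V=10, E=20, F=12) along a 3-gon: merge 3 vertices and 3 edges, delete both glued faces → V=32, E=57, F=27.
Check: V − E + F = 32 − 57 + 27 = 2.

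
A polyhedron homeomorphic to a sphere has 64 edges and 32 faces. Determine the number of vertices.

Here V − E + F = 2.
V = 2 + E − F = 2 + 64 − 32 = 34.

34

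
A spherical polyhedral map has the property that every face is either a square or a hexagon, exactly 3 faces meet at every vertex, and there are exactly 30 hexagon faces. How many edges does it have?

102

Let x be the number of squares; then F = 30 + x.
Edge–face incidences: 2E = 6·30 + 4·x = 180 + 4x.
Every vertex has degree 3, so 3V = 2E.
Euler: V − E + F = 2 ⇒ (2E)/3 − E + (30 + x) = 2.
Multiply by 6: 2·(2E) − 3·(2E) + 6·(30 + x) = 12, i.e. 180 + 6x − (180 + 4x) = 12.
Collecting terms: 2x = 12, so x = 6.
Then 2E = 180 + 4·6 = 204, so E = 102, V = 2E/3 = 68, F = 30 + 6 = 36.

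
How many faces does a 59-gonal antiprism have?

An antiprism on an n-gon has two n-gon caps and 2n triangles: V = 2·59 = 118, E = 4·59 = 236, F = 2·59 + 2 = 120.

120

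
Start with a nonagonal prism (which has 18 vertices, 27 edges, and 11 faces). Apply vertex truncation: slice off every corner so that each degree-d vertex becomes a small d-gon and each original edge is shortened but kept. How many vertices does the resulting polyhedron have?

Truncation replaces each original edge-end by a new vertex, so V′ = 2E = 54.
Each original edge survives, and each old vertex of degree d contributes d new edges; summing degrees gives Σd = 2E, so E′ = E + 2E = 3E = 81.
Each original face survives and each original vertex becomes one new face: F′ = F + V = 29.

54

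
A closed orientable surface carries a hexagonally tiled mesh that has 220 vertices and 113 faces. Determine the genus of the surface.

4

Every face is a hexagon, so 2E = 6·113 = 678, giving E = 339.
χ = V − E + F = 220 − 339 + 113 = -6.
For a closed orientable surface χ = 2 − 2g, so g = (2 − (-6))/2 = 4.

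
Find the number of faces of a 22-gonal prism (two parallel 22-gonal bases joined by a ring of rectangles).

A prism on an n-gon has two n-gon bases and n rectangular sides: V = 2·22 = 44, E = 3·22 = 66, F = 22 + 2 = 24.

24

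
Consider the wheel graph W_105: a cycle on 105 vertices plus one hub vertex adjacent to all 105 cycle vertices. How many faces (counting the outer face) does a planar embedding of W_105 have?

W_105 has V = 105 + 1 = 106 vertices and E = 2·105 = 210 edges.
By Euler's formula F = 2 − V + E = 2 − 106 + 210 = 106.

106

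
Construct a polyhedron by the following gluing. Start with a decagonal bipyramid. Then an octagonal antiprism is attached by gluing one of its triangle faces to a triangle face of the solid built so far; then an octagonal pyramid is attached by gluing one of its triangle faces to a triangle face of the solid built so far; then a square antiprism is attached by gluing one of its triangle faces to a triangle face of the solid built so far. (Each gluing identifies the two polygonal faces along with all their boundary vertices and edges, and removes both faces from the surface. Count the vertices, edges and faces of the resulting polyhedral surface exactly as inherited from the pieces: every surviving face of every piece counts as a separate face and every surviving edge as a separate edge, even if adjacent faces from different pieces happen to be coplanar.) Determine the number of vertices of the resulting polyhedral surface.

A decagonal bipyramid: V=12, E=30, F=20.
Attach an octagonal antiprism (V=16, E=32, F=18) along a 3-gon: merge 3 vertices and 3 edges, delete both glued faces → V=25, E=59, F=36.
Attach an octagonal pyramid (V=9, E=16, F=9) along a 3-gon: merge 3 vertices and 3 edges, delete both glued faces → V=31, E=72, F=43.
Attach a square antiprism (V=8, E=16, F=10) along a 3-gon: merge 3 vertices and 3 edges, delete both glued faces → V=36, E=85, F=51.
Check: V − E + F = 36 − 85 + 51 = 2.

36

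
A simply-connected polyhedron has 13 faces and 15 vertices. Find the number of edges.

Here V − E + F = 2.
E = V + F − (2) = 15 + 13 − (2) = 26.

26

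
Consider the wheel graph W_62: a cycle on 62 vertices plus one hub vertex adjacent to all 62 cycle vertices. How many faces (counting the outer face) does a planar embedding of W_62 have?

W_62 has V = 62 + 1 = 63 vertices and E = 2·62 = 124 edges.
By Euler's formula F = 2 − V + E = 2 − 63 + 124 = 63.

63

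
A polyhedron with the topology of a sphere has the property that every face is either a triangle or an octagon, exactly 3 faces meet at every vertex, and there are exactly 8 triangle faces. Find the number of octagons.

6

Let x be the number of octagons; then F = 8 + x.
Edge–face incidences: 2E = 3·8 + 8·x = 24 + 8x.
Every vertex has degree 3, so 3V = 2E.
Euler: V − E + F = 2 ⇒ (2E)/3 − E + (8 + x) = 2.
Multiply by 6: 2·(2E) − 3·(2E) + 6·(8 + x) = 12, i.e. 48 + 6x − (24 + 8x) = 12.
Collecting terms: −2x + 24 = 12, so −2x = −12, so x = 6.
Then 2E = 24 + 8·6 = 72, so E = 36, V = 2E/3 = 24, F = 8 + 6 = 14.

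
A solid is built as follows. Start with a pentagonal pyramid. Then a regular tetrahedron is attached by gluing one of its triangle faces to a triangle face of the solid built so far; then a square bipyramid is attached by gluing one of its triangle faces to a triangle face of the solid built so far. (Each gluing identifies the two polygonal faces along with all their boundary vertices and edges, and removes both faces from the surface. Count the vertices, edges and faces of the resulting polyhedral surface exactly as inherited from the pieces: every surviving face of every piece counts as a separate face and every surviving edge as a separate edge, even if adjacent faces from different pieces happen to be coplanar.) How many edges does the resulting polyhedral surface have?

22

A pentagonal pyramid: V=6, E=10, F=6.
Attach a regular tetrahedron (V=4, E=6, F=4) along a 3-gon: merge 3 vertices and 3 edges, delete both glued faces → V=7, E=13, F=8.
Attach a square bipyramid (V=6, E=12, F=8) along a 3-gon: merge 3 vertices and 3 edges, delete both glued faces → V=10, E=22, F=14.
Check: V − E + F = 10 − 22 + 14 = 2.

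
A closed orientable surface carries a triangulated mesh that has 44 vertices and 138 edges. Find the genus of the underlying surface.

2

Every face is a triangle and each edge borders two faces, so 3F = 2·138, giving F = 92.
χ = V − E + F = 44 − 138 + 92 = -2.
For a closed orientable surface χ = 2 − 2g, so g = (2 − (-2))/2 = 2.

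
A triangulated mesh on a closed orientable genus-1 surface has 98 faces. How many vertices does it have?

49

χ = 2 − 2·1 = 0, and every face is a triangle so 3F = 2E.
E = 3·98/2 = 147. Then V = 0 + E − F = 0 + 147 − 98 = 49.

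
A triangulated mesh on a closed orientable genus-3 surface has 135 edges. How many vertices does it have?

41

χ = 2 − 2·3 = -4, and every face is a triangle so 3F = 2E.
F = 2E/3 = 90. Then V = -4 + E − F = -4 + 135 − 90 = 41.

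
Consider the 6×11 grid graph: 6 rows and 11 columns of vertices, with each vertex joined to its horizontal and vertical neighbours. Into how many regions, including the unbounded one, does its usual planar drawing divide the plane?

The grid has V = 6·11 = 66 vertices and E = 6·10 + 11·5 = 115 edges.
F = 2 − V + E = 2 − 66 + 115 = 51.

51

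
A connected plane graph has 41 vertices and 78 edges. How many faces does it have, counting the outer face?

Euler's formula for a connected plane graph: V − E + F = 2, so F = 2 − 41 + 78 = 39.

39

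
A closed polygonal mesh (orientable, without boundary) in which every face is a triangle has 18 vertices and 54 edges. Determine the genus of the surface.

1

Every face is a triangle and each edge borders two faces, so 3F = 2·54, giving F = 36.
χ = V − E + F = 18 − 54 + 36 = 0.
For a closed orientable surface χ = 2 − 2g, so g = (2 − (0))/2 = 1.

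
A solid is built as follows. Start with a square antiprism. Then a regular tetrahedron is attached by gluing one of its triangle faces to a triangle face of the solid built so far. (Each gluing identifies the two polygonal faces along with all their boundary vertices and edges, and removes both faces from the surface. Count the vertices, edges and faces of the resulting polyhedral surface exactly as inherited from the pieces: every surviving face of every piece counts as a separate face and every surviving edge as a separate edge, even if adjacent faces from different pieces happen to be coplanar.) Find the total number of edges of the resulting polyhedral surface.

19

A square antiprism: V=8, E=16, F=10.
Attach a regular tetrahedron (V=4, E=6, F=4) along a 3-gon: merge 3 vertices and 3 edges, delete both glued faces → V=9, E=19, F=12.
Check: V − E + F = 9 − 19 + 12 = 2.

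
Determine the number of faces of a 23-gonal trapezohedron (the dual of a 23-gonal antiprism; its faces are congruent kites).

The n-trapezohedron (dual of the n-antiprism) has V = 2·23 + 2 = 48, E = 4·23 = 92, F = 2·23 = 46.

46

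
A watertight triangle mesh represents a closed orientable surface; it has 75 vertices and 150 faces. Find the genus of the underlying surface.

Every face is a triangle, so 2E = 3·150 = 450, giving E = 225.
χ = V − E + F = 75 − 225 + 150 = 0.
For a closed orientable surface χ = 2 − 2g, so g = (2 − (0))/2 = 1.

1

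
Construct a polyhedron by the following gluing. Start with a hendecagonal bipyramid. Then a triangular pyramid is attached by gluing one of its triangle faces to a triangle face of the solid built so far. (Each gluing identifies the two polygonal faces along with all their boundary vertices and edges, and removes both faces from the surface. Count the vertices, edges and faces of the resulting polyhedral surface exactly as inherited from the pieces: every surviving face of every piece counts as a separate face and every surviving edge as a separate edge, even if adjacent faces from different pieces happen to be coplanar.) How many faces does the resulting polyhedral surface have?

24

A hendecagonal bipyramid: V=13, E=33, F=22.
Attach a triangular pyramid (V=4, E=6, F=4) along a 3-gon: merge 3 vertices and 3 edges, delete both glued faces → V=14, E=36, F=24.
Check: V − E + F = 14 − 36 + 24 = 2.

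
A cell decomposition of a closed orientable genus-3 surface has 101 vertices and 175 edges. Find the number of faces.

For a closed orientable surface of genus 3, χ = 2 − 2·3 = -4.
F = -4 − V + E = -4 − 101 + 175 = 70.

70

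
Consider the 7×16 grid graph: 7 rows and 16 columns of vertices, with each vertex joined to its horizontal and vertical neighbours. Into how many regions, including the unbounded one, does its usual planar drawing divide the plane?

91

The grid has V = 7·16 = 112 vertices and E = 7·15 + 16·6 = 201 edges.
F = 2 − V + E = 2 − 112 + 201 = 91.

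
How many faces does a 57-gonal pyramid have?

A pyramid on an n-gon base has one n-gon and n triangles: V = 57 + 1 = 58, E = 2·57 = 114, F = 57 + 1 = 58.
Check: V − E + F = 58 − 114 + 58 = 2.

58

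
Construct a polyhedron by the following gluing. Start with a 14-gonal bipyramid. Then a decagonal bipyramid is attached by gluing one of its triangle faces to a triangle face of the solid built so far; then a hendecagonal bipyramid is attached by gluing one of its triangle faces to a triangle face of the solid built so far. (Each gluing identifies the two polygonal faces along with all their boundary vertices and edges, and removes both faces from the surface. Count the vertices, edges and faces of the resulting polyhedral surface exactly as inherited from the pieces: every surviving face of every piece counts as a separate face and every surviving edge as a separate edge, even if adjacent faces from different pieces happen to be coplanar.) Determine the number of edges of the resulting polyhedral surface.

A 14-gonal bipyramid: V=16, E=42, F=28.
Attach a decagonal bipyramid (V=12, E=30, F=20) along a 3-gon: merge 3 vertices and 3 edges, delete both glued faces → V=25, E=69, F=46.
Attach a hendecagonal bipyramid (V=13, E=33, F=22) along a 3-gon: merge 3 vertices and 3 edges, delete both glued faces → V=35, E=99, F=66.
Check: V − E + F = 35 − 99 + 66 = 2.

99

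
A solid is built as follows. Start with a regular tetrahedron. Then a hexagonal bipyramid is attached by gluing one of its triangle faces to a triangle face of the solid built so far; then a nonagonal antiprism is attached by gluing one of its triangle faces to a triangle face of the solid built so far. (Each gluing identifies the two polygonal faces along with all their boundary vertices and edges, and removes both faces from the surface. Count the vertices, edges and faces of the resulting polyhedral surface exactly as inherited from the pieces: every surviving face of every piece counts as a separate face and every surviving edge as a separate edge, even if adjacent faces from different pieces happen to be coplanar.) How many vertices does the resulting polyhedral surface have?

A regular tetrahedron: V=4, E=6, F=4.
Attach a hexagonal bipyramid (V=8, E=18, F=12) along a 3-gon: merge 3 vertices and 3 edges, delete both glued faces → V=9, E=21, F=14.
Attach a nonagonal antiprism (V=18, E=36, F=20) along a 3-gon: merge 3 vertices and 3 edges, delete both glued faces → V=24, E=54, F=32.
Check: V − E + F = 24 − 54 + 32 = 2.

24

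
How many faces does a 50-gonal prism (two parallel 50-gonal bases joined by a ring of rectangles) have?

A prism on an n-gon has two n-gon bases and n rectangular sides: V = 2·50 = 100, E = 3·50 = 150, F = 50 + 2 = 52.

52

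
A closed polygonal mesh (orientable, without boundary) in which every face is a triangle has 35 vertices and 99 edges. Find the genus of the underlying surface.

Every face is a triangle and each edge borders two faces, so 3F = 2·99, giving F = 66.
χ = V − E + F = 35 − 99 + 66 = 2.
For a closed orientable surface χ = 2 − 2g, so g = (2 − (2))/2 = 0.

0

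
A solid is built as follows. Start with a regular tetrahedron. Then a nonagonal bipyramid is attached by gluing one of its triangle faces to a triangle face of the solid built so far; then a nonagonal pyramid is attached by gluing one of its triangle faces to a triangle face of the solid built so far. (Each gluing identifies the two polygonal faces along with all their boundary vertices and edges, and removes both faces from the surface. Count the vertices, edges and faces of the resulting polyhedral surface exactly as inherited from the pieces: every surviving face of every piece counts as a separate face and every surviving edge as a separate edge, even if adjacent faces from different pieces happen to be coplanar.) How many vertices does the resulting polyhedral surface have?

A regular tetrahedron: V=4, E=6, F=4.
Attach a nonagonal bipyramid (V=11, E=27, F=18) along a 3-gon: merge 3 vertices and 3 edges, delete both glued faces → V=12, E=30, F=20.
Attach a nonagonal pyramid (V=10, E=18, F=10) along a 3-gon: merge 3 vertices and 3 edges, delete both glued faces → V=19, E=45, F=28.
Check: V − E + F = 19 − 45 + 28 = 2.

19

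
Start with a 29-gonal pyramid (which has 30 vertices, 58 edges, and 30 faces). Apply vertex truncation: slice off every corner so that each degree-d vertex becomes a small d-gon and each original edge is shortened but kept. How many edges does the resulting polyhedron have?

Truncation replaces each original edge-end by a new vertex, so V′ = 2E = 116.
Each original edge survives, and each old vertex of degree d contributes d new edges; summing degrees gives Σd = 2E, so E′ = E + 2E = 3E = 174.
Each original face survives and each original vertex becomes one new face: F′ = F + V = 60.

174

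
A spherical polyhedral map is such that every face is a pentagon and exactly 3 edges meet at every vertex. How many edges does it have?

Each face has 5 edges and each edge borders two faces, so 2E = 5F.
Each vertex has degree 3, so 3V = 2E and hence V = 5F/3.
Euler: V − E + F = 2 ⇒ (5F/3) − (5F/2) + F = 2.
Multiply by 6: (10 − 15 + 6)F = 12, i.e. 1F = 12.
So F = 12, E = 5·12/2 = 30, V = 5·12/3 = 20.

30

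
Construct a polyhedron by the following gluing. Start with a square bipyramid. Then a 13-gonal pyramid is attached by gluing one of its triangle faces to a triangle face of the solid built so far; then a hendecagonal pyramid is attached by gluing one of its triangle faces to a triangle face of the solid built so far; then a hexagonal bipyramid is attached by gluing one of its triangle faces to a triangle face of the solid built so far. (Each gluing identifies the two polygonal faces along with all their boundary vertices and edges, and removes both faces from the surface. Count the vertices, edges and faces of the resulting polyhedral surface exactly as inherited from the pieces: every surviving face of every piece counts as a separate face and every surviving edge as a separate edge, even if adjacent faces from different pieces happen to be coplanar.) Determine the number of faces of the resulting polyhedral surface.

40

A square bipyramid: V=6, E=12, F=8.
Attach a 13-gonal pyramid (V=14, E=26, F=14) along a 3-gon: merge 3 vertices and 3 edges, delete both glued faces → V=17, E=35, F=20.
Attach a hendecagonal pyramid (V=12, E=22, F=12) along a 3-gon: merge 3 vertices and 3 edges, delete both glued faces → V=26, E=54, F=30.
Attach a hexagonal bipyramid (V=8, E=18, F=12) along a 3-gon: merge 3 vertices and 3 edges, delete both glued faces → V=31, E=69, F=40.
Check: V − E + F = 31 − 69 + 40 = 2.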